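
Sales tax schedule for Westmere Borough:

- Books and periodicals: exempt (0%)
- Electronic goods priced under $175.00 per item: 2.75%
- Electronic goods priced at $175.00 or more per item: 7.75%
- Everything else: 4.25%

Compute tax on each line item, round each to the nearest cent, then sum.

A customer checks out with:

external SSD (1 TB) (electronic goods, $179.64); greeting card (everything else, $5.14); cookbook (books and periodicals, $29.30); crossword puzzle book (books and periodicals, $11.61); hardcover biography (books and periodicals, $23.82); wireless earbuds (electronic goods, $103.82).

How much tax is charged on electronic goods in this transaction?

External SSD (1 TB) $179.64: electronic goods, $175.00 or more → 7.75% → $13.92
Wireless earbuds $103.82: electronic goods, under $175.00 → 2.75% → $2.86
Tax on electronic goods = $13.92 + $2.86 = $16.78

$16.78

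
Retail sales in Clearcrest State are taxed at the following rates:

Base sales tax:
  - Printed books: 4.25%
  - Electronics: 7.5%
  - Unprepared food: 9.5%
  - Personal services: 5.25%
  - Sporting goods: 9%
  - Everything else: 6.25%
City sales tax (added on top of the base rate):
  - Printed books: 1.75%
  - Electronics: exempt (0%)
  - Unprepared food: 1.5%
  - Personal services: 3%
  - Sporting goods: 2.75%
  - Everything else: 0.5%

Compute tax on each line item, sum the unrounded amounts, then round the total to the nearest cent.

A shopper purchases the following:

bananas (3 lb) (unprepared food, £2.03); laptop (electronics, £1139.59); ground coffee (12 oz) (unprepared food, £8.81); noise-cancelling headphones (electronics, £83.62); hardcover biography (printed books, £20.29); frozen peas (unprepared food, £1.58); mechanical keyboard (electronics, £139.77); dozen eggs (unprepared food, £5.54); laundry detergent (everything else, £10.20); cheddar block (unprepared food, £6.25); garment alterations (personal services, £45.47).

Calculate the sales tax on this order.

£110.54

Bananas (3 lb) £2.03: unprepared food → 9.5% + 1.5% city = 11% → £0.2233
Laptop £1139.59: electronics → 7.5% + 0% city = 7.5% → £85.46925
Ground coffee (12 oz) £8.81: unprepared food → 9.5% + 1.5% city = 11% → £0.9691
Noise-cancelling headphones £83.62: electronics → 7.5% + 0% city = 7.5% → £6.2715
Hardcover biography £20.29: printed books → 4.25% + 1.75% city = 6% → £1.2174
Frozen peas £1.58: unprepared food → 9.5% + 1.5% city = 11% → £0.1738
Mechanical keyboard £139.77: electronics → 7.5% + 0% city = 7.5% → £10.48275
Dozen eggs £5.54: unprepared food → 9.5% + 1.5% city = 11% → £0.6094
Laundry detergent £10.20: everything else → 6.25% + 0.5% city = 6.75% → £0.6885
Cheddar block £6.25: unprepared food → 9.5% + 1.5% city = 11% → £0.6875
Garment alterations £45.47: personal services → 5.25% + 3% city = 8.25% → £3.751275
Unrounded tax sum = £110.543775 → £110.54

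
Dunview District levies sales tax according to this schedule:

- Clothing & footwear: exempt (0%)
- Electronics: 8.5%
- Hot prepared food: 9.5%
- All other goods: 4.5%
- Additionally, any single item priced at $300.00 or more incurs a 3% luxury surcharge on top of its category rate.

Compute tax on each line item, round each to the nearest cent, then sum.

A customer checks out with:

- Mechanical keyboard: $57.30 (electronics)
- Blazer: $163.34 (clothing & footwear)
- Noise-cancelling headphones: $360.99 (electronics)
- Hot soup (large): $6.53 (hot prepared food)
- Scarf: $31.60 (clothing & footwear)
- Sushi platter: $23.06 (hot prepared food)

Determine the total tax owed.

$49.19

Mechanical keyboard $57.30: electronics → 8.5% → $4.87
Blazer $163.34: clothing & footwear → 0% → $0.00
Noise-cancelling headphones $360.99: electronics → 8.5% + 3% surcharge = 11.5% → $41.51
Hot soup (large) $6.53: hot prepared food → 9.5% → $0.62
Scarf $31.60: clothing & footwear → 0% → $0.00
Sushi platter $23.06: hot prepared food → 9.5% → $2.19
Total tax = $4.87 + $41.51 + $0.62 + $2.19 = $49.19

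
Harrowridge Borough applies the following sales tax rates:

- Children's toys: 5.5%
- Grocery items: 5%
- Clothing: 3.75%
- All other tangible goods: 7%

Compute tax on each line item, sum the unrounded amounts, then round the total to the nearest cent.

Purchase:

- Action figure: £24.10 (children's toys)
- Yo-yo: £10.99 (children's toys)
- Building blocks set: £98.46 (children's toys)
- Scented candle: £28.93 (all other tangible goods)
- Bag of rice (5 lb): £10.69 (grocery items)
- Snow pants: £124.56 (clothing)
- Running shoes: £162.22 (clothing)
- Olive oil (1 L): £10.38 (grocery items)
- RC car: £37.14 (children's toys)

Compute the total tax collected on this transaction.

£23.22

Action figure £24.10: children's toys → 5.5% → £1.3255
Yo-yo £10.99: children's toys → 5.5% → £0.60445
Building blocks set £98.46: children's toys → 5.5% → £5.4153
Scented candle £28.93: all other tangible goods → 7% → £2.0251
Bag of rice (5 lb) £10.69: grocery items → 5% → £0.5345
Snow pants £124.56: clothing → 3.75% → £4.671
Running shoes £162.22: clothing → 3.75% → £6.08325
Olive oil (1 L) £10.38: grocery items → 5% → £0.519
RC car £37.14: children's toys → 5.5% → £2.0427
Unrounded tax sum = £23.2208 → £23.22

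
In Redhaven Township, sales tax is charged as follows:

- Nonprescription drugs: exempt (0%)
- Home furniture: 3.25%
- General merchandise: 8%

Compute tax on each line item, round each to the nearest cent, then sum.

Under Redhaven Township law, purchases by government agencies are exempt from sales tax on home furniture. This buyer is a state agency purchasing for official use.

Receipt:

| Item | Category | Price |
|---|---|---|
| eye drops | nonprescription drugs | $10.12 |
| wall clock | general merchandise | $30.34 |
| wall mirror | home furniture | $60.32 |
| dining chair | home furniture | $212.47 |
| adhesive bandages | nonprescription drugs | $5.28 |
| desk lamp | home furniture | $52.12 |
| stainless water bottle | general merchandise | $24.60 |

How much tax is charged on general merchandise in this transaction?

$4.40

Wall clock $30.34: general merchandise → 8% → $2.43
Stainless water bottle $24.60: general merchandise → 8% → $1.97
Tax on general merchandise = $2.43 + $1.97 = $4.40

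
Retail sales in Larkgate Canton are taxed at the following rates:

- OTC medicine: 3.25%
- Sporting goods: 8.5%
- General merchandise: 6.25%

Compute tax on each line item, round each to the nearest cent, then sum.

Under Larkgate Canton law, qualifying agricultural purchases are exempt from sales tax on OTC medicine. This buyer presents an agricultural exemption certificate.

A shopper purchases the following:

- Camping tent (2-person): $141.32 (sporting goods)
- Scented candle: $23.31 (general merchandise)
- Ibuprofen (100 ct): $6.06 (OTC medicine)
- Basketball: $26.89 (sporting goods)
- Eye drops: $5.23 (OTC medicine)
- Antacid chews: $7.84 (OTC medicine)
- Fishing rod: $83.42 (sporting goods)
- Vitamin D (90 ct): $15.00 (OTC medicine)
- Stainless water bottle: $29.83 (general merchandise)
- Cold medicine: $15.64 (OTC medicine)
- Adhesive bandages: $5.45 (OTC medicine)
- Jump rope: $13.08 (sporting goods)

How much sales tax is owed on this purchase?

Camping tent (2-person) $141.32: sporting goods → 8.5% → $12.01
Scented candle $23.31: general merchandise → 6.25% → $1.46
Ibuprofen (100 ct) $6.06: OTC medicine, buyer-exempt → 0% → $0.00
Basketball $26.89: sporting goods → 8.5% → $2.29
Eye drops $5.23: OTC medicine, buyer-exempt → 0% → $0.00
Antacid chews $7.84: OTC medicine, buyer-exempt → 0% → $0.00
Fishing rod $83.42: sporting goods → 8.5% → $7.09
Vitamin D (90 ct) $15.00: OTC medicine, buyer-exempt → 0% → $0.00
Stainless water bottle $29.83: general merchandise → 6.25% → $1.86
Cold medicine $15.64: OTC medicine, buyer-exempt → 0% → $0.00
Adhesive bandages $5.45: OTC medicine, buyer-exempt → 0% → $0.00
Jump rope $13.08: sporting goods → 8.5% → $1.11
Total tax = $12.01 + $1.46 + $2.29 + $7.09 + $1.86 + $1.11 = $25.82

$25.82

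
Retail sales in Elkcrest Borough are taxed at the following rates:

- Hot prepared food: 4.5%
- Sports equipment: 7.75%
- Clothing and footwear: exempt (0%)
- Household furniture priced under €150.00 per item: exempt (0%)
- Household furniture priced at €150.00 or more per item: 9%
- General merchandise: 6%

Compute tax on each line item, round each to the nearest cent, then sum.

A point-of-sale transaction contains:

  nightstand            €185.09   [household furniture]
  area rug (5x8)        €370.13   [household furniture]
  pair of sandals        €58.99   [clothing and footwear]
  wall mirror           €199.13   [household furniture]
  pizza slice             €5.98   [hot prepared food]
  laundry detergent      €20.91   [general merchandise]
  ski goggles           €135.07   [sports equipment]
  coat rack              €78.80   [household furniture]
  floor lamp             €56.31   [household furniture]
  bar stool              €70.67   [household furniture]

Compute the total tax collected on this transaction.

€79.88

Nightstand €185.09: household furniture, €150.00 or more → 9% → €16.66
Area rug (5x8) €370.13: household furniture, €150.00 or more → 9% → €33.31
Pair of sandals €58.99: clothing and footwear → 0% → €0.00
Wall mirror €199.13: household furniture, €150.00 or more → 9% → €17.92
Pizza slice €5.98: hot prepared food → 4.5% → €0.27
Laundry detergent €20.91: general merchandise → 6% → €1.25
Ski goggles €135.07: sports equipment → 7.75% → €10.47
Coat rack €78.80: household furniture, under €150.00 → 0% → €0.00
Floor lamp €56.31: household furniture, under €150.00 → 0% → €0.00
Bar stool €70.67: household furniture, under €150.00 → 0% → €0.00
Total tax = €16.66 + €33.31 + €17.92 + €0.27 + €1.25 + €10.47 = €79.88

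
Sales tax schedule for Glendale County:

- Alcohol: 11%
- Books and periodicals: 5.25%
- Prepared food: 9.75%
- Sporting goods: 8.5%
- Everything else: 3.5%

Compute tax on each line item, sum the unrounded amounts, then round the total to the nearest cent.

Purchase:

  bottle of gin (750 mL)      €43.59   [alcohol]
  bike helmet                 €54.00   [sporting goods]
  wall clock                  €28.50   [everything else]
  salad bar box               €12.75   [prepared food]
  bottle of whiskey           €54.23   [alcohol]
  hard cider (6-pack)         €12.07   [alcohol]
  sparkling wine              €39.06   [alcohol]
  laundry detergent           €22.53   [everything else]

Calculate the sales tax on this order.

€24.00

Bottle of gin (750 mL) €43.59: alcohol → 11% → €4.7949
Bike helmet €54.00: sporting goods → 8.5% → €4.59
Wall clock €28.50: everything else → 3.5% → €0.9975
Salad bar box €12.75: prepared food → 9.75% → €1.243125
Bottle of whiskey €54.23: alcohol → 11% → €5.9653
Hard cider (6-pack) €12.07: alcohol → 11% → €1.3277
Sparkling wine €39.06: alcohol → 11% → €4.2966
Laundry detergent €22.53: everything else → 3.5% → €0.78855
Unrounded tax sum = €24.003675 → €24.00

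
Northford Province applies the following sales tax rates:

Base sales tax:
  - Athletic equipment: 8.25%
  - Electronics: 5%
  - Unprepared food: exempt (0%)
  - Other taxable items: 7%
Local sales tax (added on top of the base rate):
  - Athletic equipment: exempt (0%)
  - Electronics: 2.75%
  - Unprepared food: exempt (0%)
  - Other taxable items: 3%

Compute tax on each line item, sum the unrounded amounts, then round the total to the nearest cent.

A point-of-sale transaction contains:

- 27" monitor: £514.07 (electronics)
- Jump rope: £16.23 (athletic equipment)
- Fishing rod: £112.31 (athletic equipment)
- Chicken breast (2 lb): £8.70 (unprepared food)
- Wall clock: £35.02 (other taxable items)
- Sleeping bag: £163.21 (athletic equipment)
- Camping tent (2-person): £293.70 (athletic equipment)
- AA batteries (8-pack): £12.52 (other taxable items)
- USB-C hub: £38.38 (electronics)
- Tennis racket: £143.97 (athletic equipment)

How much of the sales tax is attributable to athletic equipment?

£60.18

Jump rope £16.23: athletic equipment → 8.25% + 0% local = 8.25% → £1.338975
Fishing rod £112.31: athletic equipment → 8.25% + 0% local = 8.25% → £9.265575
Sleeping bag £163.21: athletic equipment → 8.25% + 0% local = 8.25% → £13.464825
Camping tent (2-person) £293.70: athletic equipment → 8.25% + 0% local = 8.25% → £24.23025
Tennis racket £143.97: athletic equipment → 8.25% + 0% local = 8.25% → £11.877525
Tax on athletic equipment: unrounded sum = £60.17715 → £60.18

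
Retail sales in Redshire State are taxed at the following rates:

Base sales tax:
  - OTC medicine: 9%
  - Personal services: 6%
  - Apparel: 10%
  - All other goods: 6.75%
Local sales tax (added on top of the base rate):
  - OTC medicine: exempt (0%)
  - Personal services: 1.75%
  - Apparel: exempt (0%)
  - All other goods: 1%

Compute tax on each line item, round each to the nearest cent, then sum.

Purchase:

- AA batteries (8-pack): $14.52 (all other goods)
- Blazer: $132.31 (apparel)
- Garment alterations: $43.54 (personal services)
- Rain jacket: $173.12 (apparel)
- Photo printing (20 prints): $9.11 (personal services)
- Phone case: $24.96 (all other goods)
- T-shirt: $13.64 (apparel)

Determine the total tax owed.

$39.04

AA batteries (8-pack) $14.52: all other goods → 6.75% + 1% local = 7.75% → $1.13
Blazer $132.31: apparel → 10% + 0% local = 10% → $13.23
Garment alterations $43.54: personal services → 6% + 1.75% local = 7.75% → $3.37
Rain jacket $173.12: apparel → 10% + 0% local = 10% → $17.31
Photo printing (20 prints) $9.11: personal services → 6% + 1.75% local = 7.75% → $0.71
Phone case $24.96: all other goods → 6.75% + 1% local = 7.75% → $1.93
T-shirt $13.64: apparel → 10% + 0% local = 10% → $1.36
Total tax = $1.13 + $13.23 + $3.37 + $17.31 + $0.71 + $1.93 + $1.36 = $39.04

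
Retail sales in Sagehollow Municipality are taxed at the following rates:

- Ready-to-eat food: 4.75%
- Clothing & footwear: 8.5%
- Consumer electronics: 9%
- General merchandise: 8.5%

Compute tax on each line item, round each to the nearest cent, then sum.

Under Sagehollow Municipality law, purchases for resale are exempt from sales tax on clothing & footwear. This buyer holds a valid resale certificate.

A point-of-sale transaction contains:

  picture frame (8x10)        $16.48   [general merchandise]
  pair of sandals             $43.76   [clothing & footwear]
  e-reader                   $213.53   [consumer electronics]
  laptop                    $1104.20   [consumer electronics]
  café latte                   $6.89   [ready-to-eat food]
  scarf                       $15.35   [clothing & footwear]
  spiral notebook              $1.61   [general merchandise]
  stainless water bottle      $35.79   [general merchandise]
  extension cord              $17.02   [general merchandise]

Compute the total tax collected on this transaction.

Picture frame (8x10) $16.48: general merchandise → 8.5% → $1.40
Pair of sandals $43.76: clothing & footwear, buyer-exempt → 0% → $0.00
E-reader $213.53: consumer electronics → 9% → $19.22
Laptop $1104.20: consumer electronics → 9% → $99.38
Café latte $6.89: ready-to-eat food → 4.75% → $0.33
Scarf $15.35: clothing & footwear, buyer-exempt → 0% → $0.00
Spiral notebook $1.61: general merchandise → 8.5% → $0.14
Stainless water bottle $35.79: general merchandise → 8.5% → $3.04
Extension cord $17.02: general merchandise → 8.5% → $1.45
Total tax = $1.40 + $19.22 + $99.38 + $0.33 + $0.14 + $3.04 + $1.45 = $124.96

$124.96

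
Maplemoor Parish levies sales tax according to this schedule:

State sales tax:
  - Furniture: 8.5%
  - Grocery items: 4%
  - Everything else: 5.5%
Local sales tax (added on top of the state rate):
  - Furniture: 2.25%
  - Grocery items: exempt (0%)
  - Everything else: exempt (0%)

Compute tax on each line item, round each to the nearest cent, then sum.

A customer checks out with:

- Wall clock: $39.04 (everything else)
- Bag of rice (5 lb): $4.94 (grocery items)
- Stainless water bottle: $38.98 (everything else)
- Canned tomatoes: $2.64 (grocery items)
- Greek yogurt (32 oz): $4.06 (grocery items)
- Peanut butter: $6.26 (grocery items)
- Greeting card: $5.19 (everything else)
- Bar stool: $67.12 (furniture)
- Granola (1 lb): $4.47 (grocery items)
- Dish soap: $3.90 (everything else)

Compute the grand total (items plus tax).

$189.51

Wall clock $39.04: everything else → 5.5% + 0% local = 5.5% → $2.15
Bag of rice (5 lb) $4.94: grocery items → 4% + 0% local = 4% → $0.20
Stainless water bottle $38.98: everything else → 5.5% + 0% local = 5.5% → $2.14
Canned tomatoes $2.64: grocery items → 4% + 0% local = 4% → $0.11
Greek yogurt (32 oz) $4.06: grocery items → 4% + 0% local = 4% → $0.16
Peanut butter $6.26: grocery items → 4% + 0% local = 4% → $0.25
Greeting card $5.19: everything else → 5.5% + 0% local = 5.5% → $0.29
Bar stool $67.12: furniture → 8.5% + 2.25% local = 10.75% → $7.22
Granola (1 lb) $4.47: grocery items → 4% + 0% local = 4% → $0.18
Dish soap $3.90: everything else → 5.5% + 0% local = 5.5% → $0.21
Subtotal = $176.60; tax = $12.91; total due = $189.51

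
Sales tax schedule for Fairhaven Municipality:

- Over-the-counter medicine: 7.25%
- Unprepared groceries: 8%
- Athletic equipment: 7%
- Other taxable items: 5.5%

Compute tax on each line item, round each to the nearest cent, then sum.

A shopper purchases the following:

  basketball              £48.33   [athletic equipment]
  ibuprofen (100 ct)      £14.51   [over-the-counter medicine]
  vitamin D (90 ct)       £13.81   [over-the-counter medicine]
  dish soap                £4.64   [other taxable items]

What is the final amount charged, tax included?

£86.98

Basketball £48.33: athletic equipment → 7% → £3.38
Ibuprofen (100 ct) £14.51: over-the-counter medicine → 7.25% → £1.05
Vitamin D (90 ct) £13.81: over-the-counter medicine → 7.25% → £1.00
Dish soap £4.64: other taxable items → 5.5% → £0.26
Subtotal = £81.29; tax = £5.69; total due = £86.98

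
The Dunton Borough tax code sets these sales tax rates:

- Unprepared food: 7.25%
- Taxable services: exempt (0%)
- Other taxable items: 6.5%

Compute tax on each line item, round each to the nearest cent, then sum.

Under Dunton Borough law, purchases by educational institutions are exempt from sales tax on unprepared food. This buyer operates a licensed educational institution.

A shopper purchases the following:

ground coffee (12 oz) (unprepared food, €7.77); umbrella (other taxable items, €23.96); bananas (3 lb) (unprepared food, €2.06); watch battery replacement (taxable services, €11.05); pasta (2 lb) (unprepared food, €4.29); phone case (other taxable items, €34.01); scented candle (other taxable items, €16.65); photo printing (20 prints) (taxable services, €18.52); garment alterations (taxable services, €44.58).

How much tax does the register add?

Ground coffee (12 oz) €7.77: unprepared food, buyer-exempt → 0% → €0.00
Umbrella €23.96: other taxable items → 6.5% → €1.56
Bananas (3 lb) €2.06: unprepared food, buyer-exempt → 0% → €0.00
Watch battery replacement €11.05: taxable services → 0% → €0.00
Pasta (2 lb) €4.29: unprepared food, buyer-exempt → 0% → €0.00
Phone case €34.01: other taxable items → 6.5% → €2.21
Scented candle €16.65: other taxable items → 6.5% → €1.08
Photo printing (20 prints) €18.52: taxable services → 0% → €0.00
Garment alterations €44.58: taxable services → 0% → €0.00
Total tax = €1.56 + €2.21 + €1.08 = €4.85

€4.85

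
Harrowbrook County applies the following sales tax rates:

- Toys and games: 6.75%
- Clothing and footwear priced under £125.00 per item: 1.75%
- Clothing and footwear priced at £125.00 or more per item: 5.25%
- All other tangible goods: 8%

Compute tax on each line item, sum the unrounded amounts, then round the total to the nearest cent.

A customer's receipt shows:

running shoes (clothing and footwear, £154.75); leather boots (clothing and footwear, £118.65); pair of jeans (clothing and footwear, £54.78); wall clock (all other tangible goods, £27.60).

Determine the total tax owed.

£13.37

Running shoes £154.75: clothing and footwear, £125.00 or more → 5.25% → £8.124375
Leather boots £118.65: clothing and footwear, under £125.00 → 1.75% → £2.076375
Pair of jeans £54.78: clothing and footwear, under £125.00 → 1.75% → £0.95865
Wall clock £27.60: all other tangible goods → 8% → £2.208
Unrounded tax sum = £13.3674 → £13.37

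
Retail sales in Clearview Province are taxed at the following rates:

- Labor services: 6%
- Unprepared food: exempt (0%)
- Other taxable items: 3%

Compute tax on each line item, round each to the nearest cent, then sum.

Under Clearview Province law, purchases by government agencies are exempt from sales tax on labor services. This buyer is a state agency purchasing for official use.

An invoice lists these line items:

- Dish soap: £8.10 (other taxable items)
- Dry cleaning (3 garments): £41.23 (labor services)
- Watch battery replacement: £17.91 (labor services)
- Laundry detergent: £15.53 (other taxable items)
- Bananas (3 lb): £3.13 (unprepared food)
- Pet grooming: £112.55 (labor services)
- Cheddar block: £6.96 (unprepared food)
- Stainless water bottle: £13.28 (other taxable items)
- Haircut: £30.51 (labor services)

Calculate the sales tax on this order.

£1.11

Dish soap £8.10: other taxable items → 3% → £0.24
Dry cleaning (3 garments) £41.23: labor services, buyer-exempt → 0% → £0.00
Watch battery replacement £17.91: labor services, buyer-exempt → 0% → £0.00
Laundry detergent £15.53: other taxable items → 3% → £0.47
Bananas (3 lb) £3.13: unprepared food → 0% → £0.00
Pet grooming £112.55: labor services, buyer-exempt → 0% → £0.00
Cheddar block £6.96: unprepared food → 0% → £0.00
Stainless water bottle £13.28: other taxable items → 3% → £0.40
Haircut £30.51: labor services, buyer-exempt → 0% → £0.00
Total tax = £0.24 + £0.47 + £0.40 = £1.11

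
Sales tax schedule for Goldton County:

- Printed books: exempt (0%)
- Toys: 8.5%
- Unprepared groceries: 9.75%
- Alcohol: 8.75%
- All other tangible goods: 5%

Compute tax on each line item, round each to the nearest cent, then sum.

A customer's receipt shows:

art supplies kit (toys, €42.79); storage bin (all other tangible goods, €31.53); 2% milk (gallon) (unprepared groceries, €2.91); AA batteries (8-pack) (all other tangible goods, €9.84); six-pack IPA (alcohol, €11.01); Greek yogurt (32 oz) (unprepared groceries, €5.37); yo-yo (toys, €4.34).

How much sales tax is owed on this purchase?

€7.84

Art supplies kit €42.79: toys → 8.5% → €3.64
Storage bin €31.53: all other tangible goods → 5% → €1.58
2% milk (gallon) €2.91: unprepared groceries → 9.75% → €0.28
AA batteries (8-pack) €9.84: all other tangible goods → 5% → €0.49
Six-pack IPA €11.01: alcohol → 8.75% → €0.96
Greek yogurt (32 oz) €5.37: unprepared groceries → 9.75% → €0.52
Yo-yo €4.34: toys → 8.5% → €0.37
Total tax = €3.64 + €1.58 + €0.28 + €0.49 + €0.96 + €0.52 + €0.37 = €7.84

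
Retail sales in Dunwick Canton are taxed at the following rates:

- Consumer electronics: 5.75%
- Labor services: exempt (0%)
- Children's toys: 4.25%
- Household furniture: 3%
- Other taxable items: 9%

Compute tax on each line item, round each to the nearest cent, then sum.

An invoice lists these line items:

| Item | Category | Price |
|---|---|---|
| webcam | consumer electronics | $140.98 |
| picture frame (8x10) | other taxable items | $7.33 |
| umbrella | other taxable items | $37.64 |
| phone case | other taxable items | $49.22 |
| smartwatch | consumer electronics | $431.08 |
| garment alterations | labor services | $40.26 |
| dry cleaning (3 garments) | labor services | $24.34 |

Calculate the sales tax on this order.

$41.38

Webcam $140.98: consumer electronics → 5.75% → $8.11
Picture frame (8x10) $7.33: other taxable items → 9% → $0.66
Umbrella $37.64: other taxable items → 9% → $3.39
Phone case $49.22: other taxable items → 9% → $4.43
Smartwatch $431.08: consumer electronics → 5.75% → $24.79
Garment alterations $40.26: labor services → 0% → $0.00
Dry cleaning (3 garments) $24.34: labor services → 0% → $0.00
Total tax = $8.11 + $0.66 + $3.39 + $4.43 + $24.79 = $41.38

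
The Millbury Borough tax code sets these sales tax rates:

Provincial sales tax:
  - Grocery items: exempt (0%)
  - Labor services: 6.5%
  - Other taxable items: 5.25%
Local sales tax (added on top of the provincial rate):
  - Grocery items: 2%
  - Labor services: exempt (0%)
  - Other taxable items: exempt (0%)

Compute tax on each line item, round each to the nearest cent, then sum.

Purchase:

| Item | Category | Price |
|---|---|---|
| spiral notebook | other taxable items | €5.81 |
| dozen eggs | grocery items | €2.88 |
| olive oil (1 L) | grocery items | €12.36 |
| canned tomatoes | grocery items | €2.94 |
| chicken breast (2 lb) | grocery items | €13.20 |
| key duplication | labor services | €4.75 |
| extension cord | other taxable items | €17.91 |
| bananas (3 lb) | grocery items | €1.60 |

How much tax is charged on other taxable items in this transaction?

€1.25

Spiral notebook €5.81: other taxable items → 5.25% + 0% local = 5.25% → €0.31
Extension cord €17.91: other taxable items → 5.25% + 0% local = 5.25% → €0.94
Tax on other taxable items = €0.31 + €0.94 = €1.25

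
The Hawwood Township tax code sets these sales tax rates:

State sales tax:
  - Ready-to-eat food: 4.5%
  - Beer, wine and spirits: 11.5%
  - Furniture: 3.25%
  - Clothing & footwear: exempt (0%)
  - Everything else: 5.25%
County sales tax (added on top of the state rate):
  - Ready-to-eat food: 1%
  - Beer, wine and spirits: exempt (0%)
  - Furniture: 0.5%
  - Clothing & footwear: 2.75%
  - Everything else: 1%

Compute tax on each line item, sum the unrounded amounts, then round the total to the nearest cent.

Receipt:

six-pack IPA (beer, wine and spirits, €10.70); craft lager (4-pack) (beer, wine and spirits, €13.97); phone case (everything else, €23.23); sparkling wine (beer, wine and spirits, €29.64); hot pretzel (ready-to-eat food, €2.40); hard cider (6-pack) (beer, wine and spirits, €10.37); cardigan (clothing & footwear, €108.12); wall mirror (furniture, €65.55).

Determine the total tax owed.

€14.45

Six-pack IPA €10.70: beer, wine and spirits → 11.5% + 0% county = 11.5% → €1.2305
Craft lager (4-pack) €13.97: beer, wine and spirits → 11.5% + 0% county = 11.5% → €1.60655
Phone case €23.23: everything else → 5.25% + 1% county = 6.25% → €1.451875
Sparkling wine €29.64: beer, wine and spirits → 11.5% + 0% county = 11.5% → €3.4086
Hot pretzel €2.40: ready-to-eat food → 4.5% + 1% county = 5.5% → €0.132
Hard cider (6-pack) €10.37: beer, wine and spirits → 11.5% + 0% county = 11.5% → €1.19255
Cardigan €108.12: clothing & footwear → 0% + 2.75% county = 2.75% → €2.9733
Wall mirror €65.55: furniture → 3.25% + 0.5% county = 3.75% → €2.458125
Unrounded tax sum = €14.4535 → €14.45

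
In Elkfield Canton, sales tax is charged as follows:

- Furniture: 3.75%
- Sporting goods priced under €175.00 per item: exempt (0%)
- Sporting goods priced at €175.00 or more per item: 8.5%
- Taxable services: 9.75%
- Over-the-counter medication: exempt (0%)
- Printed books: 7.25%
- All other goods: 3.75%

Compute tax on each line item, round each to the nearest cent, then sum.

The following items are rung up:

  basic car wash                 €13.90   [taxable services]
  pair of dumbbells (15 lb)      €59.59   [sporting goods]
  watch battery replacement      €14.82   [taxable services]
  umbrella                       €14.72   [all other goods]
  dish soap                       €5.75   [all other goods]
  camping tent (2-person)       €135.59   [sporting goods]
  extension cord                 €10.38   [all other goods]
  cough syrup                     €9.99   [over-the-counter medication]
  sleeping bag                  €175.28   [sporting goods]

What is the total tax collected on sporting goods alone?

Pair of dumbbells (15 lb) €59.59: sporting goods, under €175.00 → 0% → €0.00
Camping tent (2-person) €135.59: sporting goods, under €175.00 → 0% → €0.00
Sleeping bag €175.28: sporting goods, €175.00 or more → 8.5% → €14.90
Tax on sporting goods = €0.00 + €0.00 + €14.90 = €14.90

€14.90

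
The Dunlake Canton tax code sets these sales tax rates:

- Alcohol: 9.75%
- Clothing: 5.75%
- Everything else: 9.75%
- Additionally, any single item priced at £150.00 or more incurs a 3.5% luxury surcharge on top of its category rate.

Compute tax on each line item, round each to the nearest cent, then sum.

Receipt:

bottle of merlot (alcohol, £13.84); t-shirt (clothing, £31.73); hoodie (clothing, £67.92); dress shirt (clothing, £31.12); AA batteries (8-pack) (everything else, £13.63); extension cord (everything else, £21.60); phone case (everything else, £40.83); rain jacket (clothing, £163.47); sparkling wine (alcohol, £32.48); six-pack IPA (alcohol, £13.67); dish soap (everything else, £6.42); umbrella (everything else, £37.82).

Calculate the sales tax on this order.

Bottle of merlot £13.84: alcohol → 9.75% → £1.35
T-shirt £31.73: clothing → 5.75% → £1.82
Hoodie £67.92: clothing → 5.75% → £3.91
Dress shirt £31.12: clothing → 5.75% → £1.79
AA batteries (8-pack) £13.63: everything else → 9.75% → £1.33
Extension cord £21.60: everything else → 9.75% → £2.11
Phone case £40.83: everything else → 9.75% → £3.98
Rain jacket £163.47: clothing → 5.75% + 3.5% surcharge = 9.25% → £15.12
Sparkling wine £32.48: alcohol → 9.75% → £3.17
Six-pack IPA £13.67: alcohol → 9.75% → £1.33
Dish soap £6.42: everything else → 9.75% → £0.63
Umbrella £37.82: everything else → 9.75% → £3.69
Total tax = £1.35 + £1.82 + £3.91 + £1.79 + £1.33 + £2.11 + £3.98 + £15.12 + £3.17 + £1.33 + £0.63 + £3.69 = £40.23

£40.23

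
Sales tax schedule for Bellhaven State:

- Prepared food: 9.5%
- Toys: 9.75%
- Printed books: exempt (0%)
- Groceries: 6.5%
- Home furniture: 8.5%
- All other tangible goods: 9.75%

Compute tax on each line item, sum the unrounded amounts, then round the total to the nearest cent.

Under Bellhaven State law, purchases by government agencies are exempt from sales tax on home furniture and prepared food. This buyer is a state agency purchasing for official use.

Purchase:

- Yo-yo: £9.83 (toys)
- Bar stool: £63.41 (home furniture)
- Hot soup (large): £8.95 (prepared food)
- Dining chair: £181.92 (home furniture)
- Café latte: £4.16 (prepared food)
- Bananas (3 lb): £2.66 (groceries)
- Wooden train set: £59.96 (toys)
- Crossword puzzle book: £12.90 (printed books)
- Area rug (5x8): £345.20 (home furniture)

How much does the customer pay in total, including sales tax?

Yo-yo £9.83: toys → 9.75% → £0.958425
Bar stool £63.41: home furniture, buyer-exempt → 0% → £0.00
Hot soup (large) £8.95: prepared food, buyer-exempt → 0% → £0.00
Dining chair £181.92: home furniture, buyer-exempt → 0% → £0.00
Café latte £4.16: prepared food, buyer-exempt → 0% → £0.00
Bananas (3 lb) £2.66: groceries → 6.5% → £0.1729
Wooden train set £59.96: toys → 9.75% → £5.8461
Crossword puzzle book £12.90: printed books → 0% → £0.00
Area rug (5x8) £345.20: home furniture, buyer-exempt → 0% → £0.00
Subtotal = £688.99; unrounded tax = £6.977425 → £6.98; total due = £695.97

£695.97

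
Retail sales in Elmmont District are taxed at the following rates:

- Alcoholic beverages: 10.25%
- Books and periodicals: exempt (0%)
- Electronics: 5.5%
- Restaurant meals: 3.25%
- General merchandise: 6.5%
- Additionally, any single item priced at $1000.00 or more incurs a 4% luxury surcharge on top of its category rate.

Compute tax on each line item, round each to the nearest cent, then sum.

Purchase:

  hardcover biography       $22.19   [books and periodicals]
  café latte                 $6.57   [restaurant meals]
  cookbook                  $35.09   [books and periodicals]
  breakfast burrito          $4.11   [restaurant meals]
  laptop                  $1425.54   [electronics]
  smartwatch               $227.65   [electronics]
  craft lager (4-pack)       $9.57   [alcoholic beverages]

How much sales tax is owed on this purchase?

Hardcover biography $22.19: books and periodicals → 0% → $0.00
Café latte $6.57: restaurant meals → 3.25% → $0.21
Cookbook $35.09: books and periodicals → 0% → $0.00
Breakfast burrito $4.11: restaurant meals → 3.25% → $0.13
Laptop $1425.54: electronics → 5.5% + 4% surcharge = 9.5% → $135.43
Smartwatch $227.65: electronics → 5.5% → $12.52
Craft lager (4-pack) $9.57: alcoholic beverages → 10.25% → $0.98
Total tax = $0.21 + $0.13 + $135.43 + $12.52 + $0.98 = $149.27

$149.27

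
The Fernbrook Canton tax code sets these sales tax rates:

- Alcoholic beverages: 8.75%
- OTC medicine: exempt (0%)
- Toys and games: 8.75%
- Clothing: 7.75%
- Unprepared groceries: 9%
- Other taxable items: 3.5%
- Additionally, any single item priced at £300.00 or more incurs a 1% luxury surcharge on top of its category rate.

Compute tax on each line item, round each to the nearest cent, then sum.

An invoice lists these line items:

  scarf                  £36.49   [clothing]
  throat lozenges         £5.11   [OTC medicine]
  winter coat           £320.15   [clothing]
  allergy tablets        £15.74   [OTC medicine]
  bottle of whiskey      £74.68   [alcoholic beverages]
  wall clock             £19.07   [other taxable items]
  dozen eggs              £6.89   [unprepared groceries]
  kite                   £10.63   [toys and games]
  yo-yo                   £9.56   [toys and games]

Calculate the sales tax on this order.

£40.43

Scarf £36.49: clothing → 7.75% → £2.83
Throat lozenges £5.11: OTC medicine → 0% → £0.00
Winter coat £320.15: clothing → 7.75% + 1% surcharge = 8.75% → £28.01
Allergy tablets £15.74: OTC medicine → 0% → £0.00
Bottle of whiskey £74.68: alcoholic beverages → 8.75% → £6.53
Wall clock £19.07: other taxable items → 3.5% → £0.67
Dozen eggs £6.89: unprepared groceries → 9% → £0.62
Kite £10.63: toys and games → 8.75% → £0.93
Yo-yo £9.56: toys and games → 8.75% → £0.84
Total tax = £2.83 + £28.01 + £6.53 + £0.67 + £0.62 + £0.93 + £0.84 = £40.43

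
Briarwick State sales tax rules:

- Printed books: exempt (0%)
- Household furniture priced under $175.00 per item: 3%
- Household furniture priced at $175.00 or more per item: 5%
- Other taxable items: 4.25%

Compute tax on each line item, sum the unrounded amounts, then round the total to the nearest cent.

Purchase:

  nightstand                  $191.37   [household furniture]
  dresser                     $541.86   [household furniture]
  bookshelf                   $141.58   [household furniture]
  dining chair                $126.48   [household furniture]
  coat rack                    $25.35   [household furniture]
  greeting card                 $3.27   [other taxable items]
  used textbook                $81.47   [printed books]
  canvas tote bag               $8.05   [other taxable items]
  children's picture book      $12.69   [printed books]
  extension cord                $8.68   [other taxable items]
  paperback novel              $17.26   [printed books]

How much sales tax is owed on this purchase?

$46.31

Nightstand $191.37: household furniture, $175.00 or more → 5% → $9.5685
Dresser $541.86: household furniture, $175.00 or more → 5% → $27.093
Bookshelf $141.58: household furniture, under $175.00 → 3% → $4.2474
Dining chair $126.48: household furniture, under $175.00 → 3% → $3.7944
Coat rack $25.35: household furniture, under $175.00 → 3% → $0.7605
Greeting card $3.27: other taxable items → 4.25% → $0.138975
Used textbook $81.47: printed books → 0% → $0.00
Canvas tote bag $8.05: other taxable items → 4.25% → $0.342125
Children's picture book $12.69: printed books → 0% → $0.00
Extension cord $8.68: other taxable items → 4.25% → $0.3689
Paperback novel $17.26: printed books → 0% → $0.00
Unrounded tax sum = $46.3138 → $46.31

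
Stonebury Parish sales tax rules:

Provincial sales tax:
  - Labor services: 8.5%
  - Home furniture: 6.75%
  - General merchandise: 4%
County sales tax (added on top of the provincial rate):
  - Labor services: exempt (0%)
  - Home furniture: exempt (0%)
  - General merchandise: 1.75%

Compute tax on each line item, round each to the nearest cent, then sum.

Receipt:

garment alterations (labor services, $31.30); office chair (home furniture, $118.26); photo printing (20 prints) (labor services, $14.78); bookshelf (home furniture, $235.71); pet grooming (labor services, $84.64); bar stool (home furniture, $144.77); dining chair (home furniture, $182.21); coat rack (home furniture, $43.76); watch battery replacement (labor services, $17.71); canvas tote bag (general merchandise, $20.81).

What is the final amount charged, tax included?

Garment alterations $31.30: labor services → 8.5% + 0% county = 8.5% → $2.66
Office chair $118.26: home furniture → 6.75% + 0% county = 6.75% → $7.98
Photo printing (20 prints) $14.78: labor services → 8.5% + 0% county = 8.5% → $1.26
Bookshelf $235.71: home furniture → 6.75% + 0% county = 6.75% → $15.91
Pet grooming $84.64: labor services → 8.5% + 0% county = 8.5% → $7.19
Bar stool $144.77: home furniture → 6.75% + 0% county = 6.75% → $9.77
Dining chair $182.21: home furniture → 6.75% + 0% county = 6.75% → $12.30
Coat rack $43.76: home furniture → 6.75% + 0% county = 6.75% → $2.95
Watch battery replacement $17.71: labor services → 8.5% + 0% county = 8.5% → $1.51
Canvas tote bag $20.81: general merchandise → 4% + 1.75% county = 5.75% → $1.20
Subtotal = $893.95; tax = $62.73; total due = $956.68

$956.68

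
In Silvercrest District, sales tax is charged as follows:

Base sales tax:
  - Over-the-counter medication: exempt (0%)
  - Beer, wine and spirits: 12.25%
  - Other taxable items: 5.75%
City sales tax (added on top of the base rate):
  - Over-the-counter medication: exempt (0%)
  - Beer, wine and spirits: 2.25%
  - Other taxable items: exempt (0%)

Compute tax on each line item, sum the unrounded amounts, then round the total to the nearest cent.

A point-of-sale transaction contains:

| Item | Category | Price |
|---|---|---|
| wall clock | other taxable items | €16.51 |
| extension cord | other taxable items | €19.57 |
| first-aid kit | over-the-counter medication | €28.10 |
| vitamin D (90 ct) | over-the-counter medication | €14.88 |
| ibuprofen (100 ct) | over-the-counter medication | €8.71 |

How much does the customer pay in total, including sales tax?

Wall clock €16.51: other taxable items → 5.75% + 0% city = 5.75% → €0.949325
Extension cord €19.57: other taxable items → 5.75% + 0% city = 5.75% → €1.125275
First-aid kit €28.10: over-the-counter medication → 0% + 0% city = 0% → €0.00
Vitamin D (90 ct) €14.88: over-the-counter medication → 0% + 0% city = 0% → €0.00
Ibuprofen (100 ct) €8.71: over-the-counter medication → 0% + 0% city = 0% → €0.00
Subtotal = €87.77; unrounded tax = €2.0746 → €2.07; total due = €89.84

€89.84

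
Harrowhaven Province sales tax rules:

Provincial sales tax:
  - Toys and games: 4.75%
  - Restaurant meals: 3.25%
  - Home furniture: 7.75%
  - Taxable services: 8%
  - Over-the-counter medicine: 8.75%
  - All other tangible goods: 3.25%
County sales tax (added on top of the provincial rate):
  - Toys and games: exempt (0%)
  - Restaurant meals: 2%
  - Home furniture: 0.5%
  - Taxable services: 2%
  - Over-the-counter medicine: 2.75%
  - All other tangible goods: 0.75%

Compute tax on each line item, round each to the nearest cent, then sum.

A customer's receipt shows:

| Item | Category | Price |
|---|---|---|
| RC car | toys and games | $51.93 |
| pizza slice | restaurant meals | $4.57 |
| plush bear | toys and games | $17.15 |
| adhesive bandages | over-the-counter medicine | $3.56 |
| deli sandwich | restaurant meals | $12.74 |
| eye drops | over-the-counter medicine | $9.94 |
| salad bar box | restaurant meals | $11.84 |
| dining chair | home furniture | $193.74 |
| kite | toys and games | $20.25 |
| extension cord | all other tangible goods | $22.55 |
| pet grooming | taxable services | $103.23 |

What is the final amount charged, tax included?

$486.02

RC car $51.93: toys and games → 4.75% + 0% county = 4.75% → $2.47
Pizza slice $4.57: restaurant meals → 3.25% + 2% county = 5.25% → $0.24
Plush bear $17.15: toys and games → 4.75% + 0% county = 4.75% → $0.81
Adhesive bandages $3.56: over-the-counter medicine → 8.75% + 2.75% county = 11.5% → $0.41
Deli sandwich $12.74: restaurant meals → 3.25% + 2% county = 5.25% → $0.67
Eye drops $9.94: over-the-counter medicine → 8.75% + 2.75% county = 11.5% → $1.14
Salad bar box $11.84: restaurant meals → 3.25% + 2% county = 5.25% → $0.62
Dining chair $193.74: home furniture → 7.75% + 0.5% county = 8.25% → $15.98
Kite $20.25: toys and games → 4.75% + 0% county = 4.75% → $0.96
Extension cord $22.55: all other tangible goods → 3.25% + 0.75% county = 4% → $0.90
Pet grooming $103.23: taxable services → 8% + 2% county = 10% → $10.32
Subtotal = $451.50; tax = $34.52; total due = $486.02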